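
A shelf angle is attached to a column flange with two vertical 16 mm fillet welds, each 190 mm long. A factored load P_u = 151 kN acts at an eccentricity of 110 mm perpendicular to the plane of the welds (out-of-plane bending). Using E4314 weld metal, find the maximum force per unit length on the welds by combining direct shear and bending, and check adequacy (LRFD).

E43XX → F_EXX = 430 MPa.
L_w = 2 × 190 = 380 mm; section modulus (unit throat) S = 2 × L²/6 = 12030 mm².
Direct shear f_v = P/L_w = 151×10³/380 = 397.4 N/mm.
Moment M = P × e = 151×10³ × 110 = 16610000 N·mm; bending f_b = M/S = 1380 N/mm.
f_max = √(f_v² + f_b²) = √(397.4² + 1380²) = 1436 N/mm.
φr_n = 0.75 × 0.6 × 430 × (0.707 × 16) = 2189 N/mm → adequate.

f_max ≈ 1440 N/mm; adequate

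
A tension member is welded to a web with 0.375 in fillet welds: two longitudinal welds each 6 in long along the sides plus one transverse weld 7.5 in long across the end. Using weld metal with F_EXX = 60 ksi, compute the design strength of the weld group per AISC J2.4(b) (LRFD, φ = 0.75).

φR_n ≈ 154 kips

t_e = 0.707 × 0.375 = 0.2651 in.
R_nwl = 0.6 × 60 × 0.2651 × 12 = 114.5 kips (longitudinal, 2 welds).
R_nwt = 0.6 × 60 × 0.2651 × 7.5 = 71.58 kips (transverse, base value).
(i) R_nwl + R_nwt = 186.1 kips; (ii) 0.85 R_nwl + 1.5 R_nwt = 204.7 kips.
R_n = max = 204.7 kips [governs: (ii)]; φR_n = 153.5 kips.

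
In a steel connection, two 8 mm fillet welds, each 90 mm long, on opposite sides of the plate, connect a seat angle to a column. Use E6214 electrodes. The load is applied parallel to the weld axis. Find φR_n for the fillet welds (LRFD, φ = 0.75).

E62XX → F_EXX = 620 MPa.
Effective throat t_e = 0.707 × 8 = 5.656 mm.
Total length L = 180 mm; A_we = 5.656 × 180 = 1018 mm².
F_nw = 0.6 F_EXX = 0.6 × 620 = 372 MPa.
φR_n = 0.75 × 372 × 1018 × 10⁻³ = 284 kN.

φR_n ≈ 284 kN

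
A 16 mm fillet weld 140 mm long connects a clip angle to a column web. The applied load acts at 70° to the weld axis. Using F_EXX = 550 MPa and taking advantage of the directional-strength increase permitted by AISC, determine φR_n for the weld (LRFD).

t_e = 0.707 × 16 = 11.31 mm; A_we = 11.31 × 140 = 1584 mm².
Directional factor: 1.0 + 0.5 sin^1.5(70°) = 1.455.
F_nw = 0.6 × 550 × 1.455 = 480.3 MPa.
φR_n = 0.75 × 480.3 × 1584 × 10⁻³ = 570.5 kN.

φR_n ≈ 570 kN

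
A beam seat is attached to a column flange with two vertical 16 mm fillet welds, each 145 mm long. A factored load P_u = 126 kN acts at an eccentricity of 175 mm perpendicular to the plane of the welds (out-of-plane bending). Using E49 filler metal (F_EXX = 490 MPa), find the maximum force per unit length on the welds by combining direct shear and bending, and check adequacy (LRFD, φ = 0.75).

f_max ≈ 3180 N/mm; NOT adequate

L_w = 2 × 145 = 290 mm; section modulus (unit throat) S = 2 × L²/6 = 7008 mm².
Direct shear f_v = P/L_w = 126×10³/290 = 434.5 N/mm.
Moment M = P × e = 126×10³ × 175 = 22050000 N·mm; bending f_b = M/S = 3146 N/mm.
f_max = √(f_v² + f_b²) = √(434.5² + 3146²) = 3176 N/mm.
φr_n = 0.75 × 0.6 × 490 × (0.707 × 16) = 2494 N/mm → NOT adequate.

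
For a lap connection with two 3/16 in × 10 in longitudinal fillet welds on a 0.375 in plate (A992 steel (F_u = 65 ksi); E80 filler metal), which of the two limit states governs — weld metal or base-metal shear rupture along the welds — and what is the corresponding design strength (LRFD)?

E80XX → F_EXX = 80 ksi.
t_e = 0.707 × 0.1875 = 0.1326 in; L = 20 in.
Weld metal: φR_n = 0.75 × 0.6 × 80 × 0.1326 × 20 = 95.44 kips.
Base metal (shear rupture): φR_n = 0.75 × 0.6 × 65 × 0.375 × 20 = 219.4 kips.
Governing: weld metal.

φR_n ≈ 95.4 kips (weld metal governs)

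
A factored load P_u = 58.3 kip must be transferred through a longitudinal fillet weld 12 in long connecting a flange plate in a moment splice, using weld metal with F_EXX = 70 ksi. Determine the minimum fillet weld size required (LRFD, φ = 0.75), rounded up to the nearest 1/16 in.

w = 1/4 in

Total weld length L = 12 in.
Required throat t_e = P_u / (φ × 0.6 F_EXX × L) = 58.3 / (0.75 × 0.6 × 70 × 12) = 0.1542 in.
Required leg w = t_e / 0.707 = 0.2182 in → use 1/4 in.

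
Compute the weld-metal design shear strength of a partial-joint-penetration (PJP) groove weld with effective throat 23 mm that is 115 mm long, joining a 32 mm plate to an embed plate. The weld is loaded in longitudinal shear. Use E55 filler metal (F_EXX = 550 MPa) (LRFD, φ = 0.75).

Effective throat (given) t_e = 23 mm.
A_we = 23 × 115 = 2645 mm².
F_nw = 0.6 F_EXX = 330 MPa.
φR_n = 0.75 × 330 × 2645 × 10⁻³ = 654.6 kN.

φR_n ≈ 655 kN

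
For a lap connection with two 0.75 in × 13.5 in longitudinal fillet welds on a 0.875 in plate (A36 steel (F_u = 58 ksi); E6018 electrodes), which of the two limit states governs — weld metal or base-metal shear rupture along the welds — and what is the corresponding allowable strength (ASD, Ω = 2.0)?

E60XX → F_EXX = 60 ksi.
t_e = 0.707 × 0.75 = 0.5302 in; L = 27 in.
Weld metal: R_n/Ω = (1/2.0) × 0.6 × 60 × 0.5302 × 27 = 257.7 kip.
Base metal (shear rupture): R_n/Ω = (1/2.0) × 0.6 × 58 × 0.875 × 27 = 411.1 kip.
Governing: weld metal.

R_n/Ω ≈ 258 kip (weld metal governs)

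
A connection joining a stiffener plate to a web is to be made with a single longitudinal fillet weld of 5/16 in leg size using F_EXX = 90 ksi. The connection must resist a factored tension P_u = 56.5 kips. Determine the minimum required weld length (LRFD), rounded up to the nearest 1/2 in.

L = 6.5 in

Throat t_e = 0.707 × 0.3125 = 0.2209 in.
φr_n = 0.75 × 0.6 × 90 × 0.2209 = 8.948 kips/in.
L_req = P_u / φr_n = 56.5 / 8.948 = 6.314 in total.
Round up → use L = 6.5 in.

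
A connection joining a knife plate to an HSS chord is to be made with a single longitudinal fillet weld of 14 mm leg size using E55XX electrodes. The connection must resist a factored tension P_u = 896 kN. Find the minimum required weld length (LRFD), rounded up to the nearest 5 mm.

L = 370 mm

E55XX → F_EXX = 550 MPa.
Throat t_e = 0.707 × 14 = 9.898 mm.
φr_n = 0.75 × 0.6 × 550 × 9.898 × 10⁻³ = 2.45 kN/mm.
L_req = P_u / φr_n = 896 / 2.45 = 365.8 mm total.
Round up → use L = 370 mm.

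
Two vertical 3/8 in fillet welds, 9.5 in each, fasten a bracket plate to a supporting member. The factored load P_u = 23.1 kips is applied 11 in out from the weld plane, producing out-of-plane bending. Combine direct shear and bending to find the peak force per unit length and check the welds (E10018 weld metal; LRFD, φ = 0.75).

E100XX → F_EXX = 100 ksi.
L_w = 2 × 9.5 = 19 in; section modulus (unit throat) S = 2 × L²/6 = 30.08 in².
Direct shear f_v = P/L_w = 23.1/19 = 1.216 kip/in.
Moment M = P × e = 23.1 × 11 = 254.1 kip·in; bending f_b = M/S = 8.447 kip/in.
f_max = √(f_v² + f_b²) = √(1.216² + 8.447²) = 8.534 kip/in.
φr_n = 0.75 × 0.6 × 100 × (0.707 × 0.375) = 11.93 kip/in → adequate.

f_max ≈ 8.53 kip/in; adequate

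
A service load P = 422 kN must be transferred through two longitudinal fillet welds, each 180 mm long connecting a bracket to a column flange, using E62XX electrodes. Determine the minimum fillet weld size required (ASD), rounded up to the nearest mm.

w = 9 mm

E62XX → F_EXX = 620 MPa.
Total weld length L = 360 mm.
Required throat t_e = P × Ω / (0.6 F_EXX × L) = 422 × 2.0 / (0.6 × 620 × 360 × 10⁻³) = 6.302 mm.
Required leg w = t_e / 0.707 = 8.914 mm → use 9 mm.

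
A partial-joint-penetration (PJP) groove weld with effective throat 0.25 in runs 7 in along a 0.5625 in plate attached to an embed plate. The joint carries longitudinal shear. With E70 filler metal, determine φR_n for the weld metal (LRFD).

φR_n ≈ 55.1 kip

E70XX → F_EXX = 70 ksi.
Effective throat (given) t_e = 0.25 in.
A_we = 0.25 × 7 = 1.75 in².
F_nw = 0.6 F_EXX = 42 ksi.
φR_n = 0.75 × 42 × 1.75 = 55.12 kip.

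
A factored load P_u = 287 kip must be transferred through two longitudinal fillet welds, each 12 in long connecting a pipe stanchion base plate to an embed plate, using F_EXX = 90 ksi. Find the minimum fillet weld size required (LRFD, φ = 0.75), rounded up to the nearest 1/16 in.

Total weld length L = 24 in.
Required throat t_e = P_u / (φ × 0.6 F_EXX × L) = 287 / (0.75 × 0.6 × 90 × 24) = 0.2953 in.
Required leg w = t_e / 0.707 = 0.4176 in → use 7/16 in.

w = 7/16 in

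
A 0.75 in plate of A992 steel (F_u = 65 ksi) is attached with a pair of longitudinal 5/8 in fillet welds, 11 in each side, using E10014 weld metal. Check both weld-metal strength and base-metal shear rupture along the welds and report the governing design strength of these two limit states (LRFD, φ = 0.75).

E100XX → F_EXX = 100 ksi.
t_e = 0.707 × 0.625 = 0.4419 in; L = 22 in.
Weld metal: φR_n = 0.75 × 0.6 × 100 × 0.4419 × 22 = 437.5 kip.
Base metal (shear rupture): φR_n = 0.75 × 0.6 × 65 × 0.75 × 22 = 482.6 kip.
Governing: weld metal.

φR_n ≈ 437 kip (weld metal governs)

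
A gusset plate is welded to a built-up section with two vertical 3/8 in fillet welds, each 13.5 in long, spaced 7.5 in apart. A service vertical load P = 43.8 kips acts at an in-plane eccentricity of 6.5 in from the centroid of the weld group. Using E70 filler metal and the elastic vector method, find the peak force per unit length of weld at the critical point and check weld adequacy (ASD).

E70XX → F_EXX = 70 ksi.
Total weld length L_w = 27 in. Treat welds as unit-width lines.
Polar moment about centroid: J = 2[d³/12 + d(b/2)²] = 2[13.5³/12 + 13.5×3.75²] = 789.8 in³.
Direct shear f_v = P/L_w = 43.8 / 27 = 1.622 kip/in (vertical).
Torsion M = P·e = 43.8 × 6.5 = 284.7 kip·in.
Critical point at (x, y) = (3.75, 6.75) from centroid. f_tx = M·y/J = 2.433 kip/in; f_ty = M·x/J = 1.352 kip/in.
Resultant f_max = √[f_tx² + (f_v + f_ty)²] = √[2.433² + (1.622 + 1.352)²] = 3.843 kip/in.
Capacity per unit length: r_n/Ω = (1/2.0) × 0.6 × 70 × (0.707 × 0.375) = 5.568 kip/in.
3.843 ≤ 5.568 → adequate.

f_max ≈ 3.84 kip/in; adequate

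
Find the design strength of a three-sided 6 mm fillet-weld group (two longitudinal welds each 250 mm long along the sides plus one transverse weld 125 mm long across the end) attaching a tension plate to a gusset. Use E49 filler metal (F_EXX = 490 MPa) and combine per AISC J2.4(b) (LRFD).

t_e = 0.707 × 6 = 4.242 mm.
R_nwl = 0.6 × 490 × 4.242 × 500 × 10⁻³ = 623.6 kN (longitudinal, 2 welds).
R_nwt = 0.6 × 490 × 4.242 × 125 × 10⁻³ = 155.9 kN (transverse, base value).
(i) R_nwl + R_nwt = 779.5 kN; (ii) 0.85 R_nwl + 1.5 R_nwt = 763.9 kN.
R_n = max = 779.5 kN [governs: (i)]; φR_n = 584.6 kN.

φR_n ≈ 585 kN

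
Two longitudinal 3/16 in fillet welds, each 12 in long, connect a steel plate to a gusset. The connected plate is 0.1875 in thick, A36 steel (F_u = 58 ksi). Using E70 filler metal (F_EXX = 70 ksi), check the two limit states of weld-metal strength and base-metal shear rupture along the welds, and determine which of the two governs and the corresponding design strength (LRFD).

t_e = 0.707 × 0.1875 = 0.1326 in; L = 24 in.
Weld metal: φR_n = 0.75 × 0.6 × 70 × 0.1326 × 24 = 100.2 kips.
Base metal (shear rupture): φR_n = 0.75 × 0.6 × 58 × 0.1875 × 24 = 117.4 kips.
Governing: weld metal.

φR_n ≈ 100 kips (weld metal governs)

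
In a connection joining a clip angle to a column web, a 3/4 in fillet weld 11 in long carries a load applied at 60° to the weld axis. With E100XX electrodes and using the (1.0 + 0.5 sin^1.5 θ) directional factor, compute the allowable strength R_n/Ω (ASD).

R_n/Ω ≈ 245 kip

E100XX → F_EXX = 100 ksi.
t_e = 0.707 × 0.75 = 0.5302 in; A_we = 0.5302 × 11 = 5.833 in².
Directional factor: 1.0 + 0.5 sin^1.5(60°) = 1.403.
F_nw = 0.6 × 100 × 1.403 = 84.18 ksi.
R_n/Ω = (84.18 × 5.833) / 2.0 = 245.5 kip.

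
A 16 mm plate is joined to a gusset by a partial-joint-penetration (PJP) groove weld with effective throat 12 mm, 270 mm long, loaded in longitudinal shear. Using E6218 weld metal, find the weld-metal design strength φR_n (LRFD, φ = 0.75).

φR_n ≈ 904 kN

E62XX → F_EXX = 620 MPa.
Effective throat (given) t_e = 12 mm.
A_we = 12 × 270 = 3240 mm².
F_nw = 0.6 F_EXX = 372 MPa.
φR_n = 0.75 × 372 × 3240 × 10⁻³ = 904 kN.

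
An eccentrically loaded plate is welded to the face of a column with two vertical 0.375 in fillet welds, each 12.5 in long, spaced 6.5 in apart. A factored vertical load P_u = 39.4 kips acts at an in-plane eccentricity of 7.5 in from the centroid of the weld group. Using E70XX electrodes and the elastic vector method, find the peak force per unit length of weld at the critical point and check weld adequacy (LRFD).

E70XX → F_EXX = 70 ksi.
Total weld length L_w = 25 in. Treat welds as unit-width lines.
Polar moment about centroid: J = 2[d³/12 + d(b/2)²] = 2[12.5³/12 + 12.5×3.25²] = 589.6 in³.
Direct shear f_v = P/L_w = 39.4 / 25 = 1.576 kip/in (vertical).
Torsion M = P·e = 39.4 × 7.5 = 295.5 kip·in.
Critical point at (x, y) = (3.25, 6.25) from centroid. f_tx = M·y/J = 3.133 kip/in; f_ty = M·x/J = 1.629 kip/in.
Resultant f_max = √[f_tx² + (f_v + f_ty)²] = √[3.133² + (1.576 + 1.629)²] = 4.482 kip/in.
Capacity per unit length: φr_n = 0.75 × 0.6 × 70 × (0.707 × 0.375) = 8.351 kip/in.
4.482 ≤ 8.351 → adequate.

f_max ≈ 4.48 kip/in; adequate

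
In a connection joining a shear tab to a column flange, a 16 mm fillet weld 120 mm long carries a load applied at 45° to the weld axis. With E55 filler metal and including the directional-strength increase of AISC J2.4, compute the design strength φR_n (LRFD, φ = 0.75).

E55XX → F_EXX = 550 MPa.
t_e = 0.707 × 16 = 11.31 mm; A_we = 11.31 × 120 = 1357 mm².
Directional factor: 1.0 + 0.5 sin^1.5(45°) = 1.297.
F_nw = 0.6 × 550 × 1.297 = 428.1 MPa.
φR_n = 0.75 × 428.1 × 1357 × 10⁻³ = 435.8 kN.

φR_n ≈ 436 kN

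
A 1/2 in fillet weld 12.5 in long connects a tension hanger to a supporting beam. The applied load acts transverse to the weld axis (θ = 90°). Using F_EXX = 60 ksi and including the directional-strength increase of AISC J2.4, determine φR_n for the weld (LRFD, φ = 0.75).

φR_n ≈ 179 kips

t_e = 0.707 × 0.5 = 0.3535 in; A_we = 0.3535 × 12.5 = 4.419 in².
Directional factor: 1.0 + 0.5 sin^1.5(90°) = 1.5.
F_nw = 0.6 × 60 × 1.5 = 54 ksi.
φR_n = 0.75 × 54 × 4.419 = 179 kips.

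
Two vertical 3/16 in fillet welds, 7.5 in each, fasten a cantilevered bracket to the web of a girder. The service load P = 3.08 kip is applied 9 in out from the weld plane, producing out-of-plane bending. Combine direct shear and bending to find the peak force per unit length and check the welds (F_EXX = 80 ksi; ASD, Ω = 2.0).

L_w = 2 × 7.5 = 15 in; section modulus (unit throat) S = 2 × L²/6 = 18.75 in².
Direct shear f_v = P/L_w = 3.08/15 = 0.2053 kip/in.
Moment M = P × e = 3.08 × 9 = 27.72 kip·in; bending f_b = M/S = 1.478 kip/in.
f_max = √(f_v² + f_b²) = √(0.2053² + 1.478²) = 1.493 kip/in.
r_n/Ω = (1/2.0) × 0.6 × 80 × (0.707 × 0.1875) = 3.181 kip/in → adequate.

f_max ≈ 1.49 kip/in; adequate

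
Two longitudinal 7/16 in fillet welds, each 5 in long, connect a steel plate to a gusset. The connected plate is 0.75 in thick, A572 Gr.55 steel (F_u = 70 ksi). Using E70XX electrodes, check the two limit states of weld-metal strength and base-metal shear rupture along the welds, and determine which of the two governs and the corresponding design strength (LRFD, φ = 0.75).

E70XX → F_EXX = 70 ksi.
t_e = 0.707 × 0.4375 = 0.3093 in; L = 10 in.
Weld metal: φR_n = 0.75 × 0.6 × 70 × 0.3093 × 10 = 97.43 kip.
Base metal (shear rupture): φR_n = 0.75 × 0.6 × 70 × 0.75 × 10 = 236.2 kip.
Governing: weld metal.

φR_n ≈ 97.4 kip (weld metal governs)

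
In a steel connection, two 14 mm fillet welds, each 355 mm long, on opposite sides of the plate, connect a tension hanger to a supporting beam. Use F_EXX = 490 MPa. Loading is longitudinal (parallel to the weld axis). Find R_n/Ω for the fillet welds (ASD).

R_n/Ω ≈ 1030 kN

Effective throat t_e = 0.707 × 14 = 9.898 mm.
Total length L = 710 mm; A_we = 9.898 × 710 = 7028 mm².
F_nw = 0.6 F_EXX = 0.6 × 490 = 294 MPa.
R_n = 294 × 7028 × 10⁻³ = 2066 kN; R_n/Ω = 2066/2.0 = 1033 kN.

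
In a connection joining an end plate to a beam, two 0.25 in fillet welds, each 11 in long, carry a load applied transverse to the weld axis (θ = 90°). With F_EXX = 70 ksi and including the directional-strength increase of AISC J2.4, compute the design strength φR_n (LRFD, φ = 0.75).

t_e = 0.707 × 0.25 = 0.1767 in; A_we = 0.1767 × 22 = 3.888 in².
Directional factor: 1.0 + 0.5 sin^1.5(90°) = 1.5.
F_nw = 0.6 × 70 × 1.5 = 63 ksi.
φR_n = 0.75 × 63 × 3.888 = 183.7 kips.

φR_n ≈ 184 kips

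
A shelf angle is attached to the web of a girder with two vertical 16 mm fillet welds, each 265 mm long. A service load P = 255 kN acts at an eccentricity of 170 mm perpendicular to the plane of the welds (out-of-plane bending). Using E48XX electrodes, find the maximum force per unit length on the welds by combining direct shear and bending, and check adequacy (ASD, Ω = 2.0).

f_max ≈ 1910 N/mm; NOT adequate

E48XX → F_EXX = 480 MPa.
L_w = 2 × 265 = 530 mm; section modulus (unit throat) S = 2 × L²/6 = 23410 mm².
Direct shear f_v = P/L_w = 255×10³/530 = 481.1 N/mm.
Moment M = P × e = 255×10³ × 170 = 43350000 N·mm; bending f_b = M/S = 1852 N/mm.
f_max = √(f_v² + f_b²) = √(481.1² + 1852²) = 1913 N/mm.
r_n/Ω = (1/2.0) × 0.6 × 480 × (0.707 × 16) = 1629 N/mm → NOT adequate.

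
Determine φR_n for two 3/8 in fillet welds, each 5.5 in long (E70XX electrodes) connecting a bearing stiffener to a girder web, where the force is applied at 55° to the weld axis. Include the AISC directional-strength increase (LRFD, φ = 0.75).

E70XX → F_EXX = 70 ksi.
t_e = 0.707 × 0.375 = 0.2651 in; A_we = 0.2651 × 11 = 2.916 in².
Directional factor: 1.0 + 0.5 sin^1.5(55°) = 1.371.
F_nw = 0.6 × 70 × 1.371 = 57.57 ksi.
φR_n = 0.75 × 57.57 × 2.916 = 125.9 kips.

φR_n ≈ 126 kips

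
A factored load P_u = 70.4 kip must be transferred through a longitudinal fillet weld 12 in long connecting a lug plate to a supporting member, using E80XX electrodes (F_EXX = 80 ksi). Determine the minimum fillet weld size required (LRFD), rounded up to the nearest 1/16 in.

w = 1/4 in

Total weld length L = 12 in.
Required throat t_e = P_u / (φ × 0.6 F_EXX × L) = 70.4 / (0.75 × 0.6 × 80 × 12) = 0.163 in.
Required leg w = t_e / 0.707 = 0.2305 in → use 1/4 in.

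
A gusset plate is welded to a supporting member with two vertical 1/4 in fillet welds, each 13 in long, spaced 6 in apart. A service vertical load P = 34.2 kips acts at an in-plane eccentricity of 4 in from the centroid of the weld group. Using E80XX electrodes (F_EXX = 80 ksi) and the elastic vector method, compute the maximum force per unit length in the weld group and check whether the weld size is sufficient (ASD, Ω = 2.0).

f_max ≈ 2.49 kip/in; adequate

Total weld length L_w = 26 in. Treat welds as unit-width lines.
Polar moment about centroid: J = 2[d³/12 + d(b/2)²] = 2[13³/12 + 13×3²] = 600.2 in³.
Direct shear f_v = P/L_w = 34.2 / 26 = 1.315 kip/in (vertical).
Torsion M = P·e = 34.2 × 4 = 136.8 kip·in.
Critical point at (x, y) = (3, 6.5) from centroid. f_tx = M·y/J = 1.482 kip/in; f_ty = M·x/J = 0.6838 kip/in.
Resultant f_max = √[f_tx² + (f_v + f_ty)²] = √[1.482² + (1.315 + 0.6838)²] = 2.488 kip/in.
Capacity per unit length: r_n/Ω = (1/2.0) × 0.6 × 80 × (0.707 × 0.25) = 4.242 kip/in.
2.488 ≤ 4.242 → adequate.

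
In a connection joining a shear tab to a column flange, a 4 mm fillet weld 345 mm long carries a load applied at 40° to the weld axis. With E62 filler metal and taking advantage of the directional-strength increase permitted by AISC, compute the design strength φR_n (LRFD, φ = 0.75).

φR_n ≈ 342 kN

E62XX → F_EXX = 620 MPa.
t_e = 0.707 × 4 = 2.828 mm; A_we = 2.828 × 345 = 975.7 mm².
Directional factor: 1.0 + 0.5 sin^1.5(40°) = 1.258.
F_nw = 0.6 × 620 × 1.258 = 467.9 MPa.
φR_n = 0.75 × 467.9 × 975.7 × 10⁻³ = 342.4 kN.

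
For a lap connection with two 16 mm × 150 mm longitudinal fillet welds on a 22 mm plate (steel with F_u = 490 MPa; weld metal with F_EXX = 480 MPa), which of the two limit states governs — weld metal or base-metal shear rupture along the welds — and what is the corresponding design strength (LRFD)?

t_e = 0.707 × 16 = 11.31 mm; L = 300 mm.
Weld metal: φR_n = 0.75 × 0.6 × 480 × 11.31 × 300 × 10⁻³ = 733 kN.
Base metal (shear rupture): φR_n = 0.75 × 0.6 × 490 × 22 × 300 × 10⁻³ = 1455 kN.
Governing: weld metal.

φR_n ≈ 733 kN (weld metal governs)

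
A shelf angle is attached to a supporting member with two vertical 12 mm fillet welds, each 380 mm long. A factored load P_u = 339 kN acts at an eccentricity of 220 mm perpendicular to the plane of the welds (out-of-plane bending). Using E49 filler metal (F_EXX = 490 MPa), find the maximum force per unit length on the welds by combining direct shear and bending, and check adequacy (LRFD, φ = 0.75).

f_max ≈ 1610 N/mm; adequate

L_w = 2 × 380 = 760 mm; section modulus (unit throat) S = 2 × L²/6 = 48130 mm².
Direct shear f_v = P/L_w = 339×10³/760 = 446.1 N/mm.
Moment M = P × e = 339×10³ × 220 = 74580000 N·mm; bending f_b = M/S = 1549 N/mm.
f_max = √(f_v² + f_b²) = √(446.1² + 1549²) = 1612 N/mm.
φr_n = 0.75 × 0.6 × 490 × (0.707 × 12) = 1871 N/mm → adequate.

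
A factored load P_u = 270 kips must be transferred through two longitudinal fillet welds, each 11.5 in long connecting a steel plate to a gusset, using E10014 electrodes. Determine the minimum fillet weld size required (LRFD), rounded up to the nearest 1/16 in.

E100XX → F_EXX = 100 ksi.
Total weld length L = 23 in.
Required throat t_e = P_u / (φ × 0.6 F_EXX × L) = 270 / (0.75 × 0.6 × 100 × 23) = 0.2609 in.
Required leg w = t_e / 0.707 = 0.369 in → use 3/8 in.

w = 3/8 in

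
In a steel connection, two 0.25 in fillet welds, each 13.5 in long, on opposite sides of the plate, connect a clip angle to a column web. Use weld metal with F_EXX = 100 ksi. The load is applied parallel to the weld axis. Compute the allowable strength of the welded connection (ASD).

Effective throat t_e = 0.707 × 0.25 = 0.1767 in.
Total length L = 27 in; A_we = 0.1767 × 27 = 4.772 in².
F_nw = 0.6 F_EXX = 0.6 × 100 = 60 ksi.
R_n = 60 × 4.772 = 286.3 kip; R_n/Ω = 286.3/2.0 = 143.2 kip.

R_n/Ω ≈ 143 kip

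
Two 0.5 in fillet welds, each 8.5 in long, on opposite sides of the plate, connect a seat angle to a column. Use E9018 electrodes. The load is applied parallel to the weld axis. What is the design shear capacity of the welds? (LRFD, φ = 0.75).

E90XX → F_EXX = 90 ksi.
Effective throat t_e = 0.707 × 0.5 = 0.3535 in.
Total length L = 17 in; A_we = 0.3535 × 17 = 6.01 in².
F_nw = 0.6 F_EXX = 0.6 × 90 = 54 ksi.
φR_n = 0.75 × 54 × 6.01 = 243.4 kips.

φR_n ≈ 243 kips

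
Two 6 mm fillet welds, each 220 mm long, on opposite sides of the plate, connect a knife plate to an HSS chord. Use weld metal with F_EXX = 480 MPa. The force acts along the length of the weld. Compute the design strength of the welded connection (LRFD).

Effective throat t_e = 0.707 × 6 = 4.242 mm.
Total length L = 440 mm; A_we = 4.242 × 440 = 1866 mm².
F_nw = 0.6 F_EXX = 0.6 × 480 = 288 MPa.
φR_n = 0.75 × 288 × 1866 × 10⁻³ = 403.2 kN.

φR_n ≈ 403 kN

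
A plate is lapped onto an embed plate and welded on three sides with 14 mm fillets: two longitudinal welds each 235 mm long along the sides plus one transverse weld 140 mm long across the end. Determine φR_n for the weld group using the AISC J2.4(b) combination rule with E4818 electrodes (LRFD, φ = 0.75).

φR_n ≈ 1300 kN

E48XX → F_EXX = 480 MPa.
t_e = 0.707 × 14 = 9.898 mm.
R_nwl = 0.6 × 480 × 9.898 × 470 × 10⁻³ = 1340 kN (longitudinal, 2 welds).
R_nwt = 0.6 × 480 × 9.898 × 140 × 10⁻³ = 399.1 kN (transverse, base value).
(i) R_nwl + R_nwt = 1739 kN; (ii) 0.85 R_nwl + 1.5 R_nwt = 1737 kN.
R_n = max = 1739 kN [governs: (i)]; φR_n = 1304 kN.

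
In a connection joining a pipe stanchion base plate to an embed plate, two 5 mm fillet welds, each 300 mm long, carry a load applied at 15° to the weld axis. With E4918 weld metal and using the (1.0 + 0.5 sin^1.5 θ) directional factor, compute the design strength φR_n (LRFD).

φR_n ≈ 498 kN

E49XX → F_EXX = 490 MPa.
t_e = 0.707 × 5 = 3.535 mm; A_we = 3.535 × 600 = 2121 mm².
Directional factor: 1.0 + 0.5 sin^1.5(15°) = 1.066.
F_nw = 0.6 × 490 × 1.066 = 313.4 MPa.
φR_n = 0.75 × 313.4 × 2121 × 10⁻³ = 498.5 kN.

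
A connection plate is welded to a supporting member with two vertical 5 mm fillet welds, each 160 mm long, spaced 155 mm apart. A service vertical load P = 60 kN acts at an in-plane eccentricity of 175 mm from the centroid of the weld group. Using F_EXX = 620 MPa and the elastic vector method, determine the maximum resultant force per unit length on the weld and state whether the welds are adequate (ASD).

Total weld length L_w = 320 mm. Treat welds as unit-width lines.
Polar moment about centroid: J = 2[d³/12 + d(b/2)²] = 2[160³/12 + 160×77.5²] = 2605000 mm³.
Direct shear f_v = P/L_w = 60×10³ / 320 = 187.5 N/mm (vertical).
Torsion M = P·e = 60×10³ × 175 = 10500000 N·mm.
Critical point at (x, y) = (77.5, 80) from centroid. f_tx = M·y/J = 322.5 N/mm; f_ty = M·x/J = 312.4 N/mm.
Resultant f_max = √[f_tx² + (f_v + f_ty)²] = √[322.5² + (187.5 + 312.4)²] = 594.9 N/mm.
Capacity per unit length: r_n/Ω = (1/2.0) × 0.6 × 620 × (0.707 × 5) = 657.5 N/mm.
594.9 ≤ 657.5 → adequate.

f_max ≈ 595 N/mm; adequate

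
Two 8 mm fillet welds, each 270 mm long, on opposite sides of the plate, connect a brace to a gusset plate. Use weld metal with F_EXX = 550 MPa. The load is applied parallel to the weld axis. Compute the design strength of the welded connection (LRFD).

φR_n ≈ 756 kN

Effective throat t_e = 0.707 × 8 = 5.656 mm.
Total length L = 540 mm; A_we = 5.656 × 540 = 3054 mm².
F_nw = 0.6 F_EXX = 0.6 × 550 = 330 MPa.
φR_n = 0.75 × 330 × 3054 × 10⁻³ = 755.9 kN.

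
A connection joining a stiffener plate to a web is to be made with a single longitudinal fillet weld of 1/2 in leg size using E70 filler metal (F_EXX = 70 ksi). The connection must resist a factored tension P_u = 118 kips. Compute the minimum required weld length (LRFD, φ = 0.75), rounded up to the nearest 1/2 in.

L = 11 in

Throat t_e = 0.707 × 0.5 = 0.3535 in.
φr_n = 0.75 × 0.6 × 70 × 0.3535 = 11.14 kips/in.
L_req = P_u / φr_n = 118 / 11.14 = 10.6 in total.
Round up → use L = 11 in.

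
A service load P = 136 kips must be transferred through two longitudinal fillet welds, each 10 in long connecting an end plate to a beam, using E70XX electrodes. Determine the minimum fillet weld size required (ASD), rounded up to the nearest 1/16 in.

w = 1/2 in

E70XX → F_EXX = 70 ksi.
Total weld length L = 20 in.
Required throat t_e = P × Ω / (0.6 F_EXX × L) = 136 × 2.0 / (0.6 × 70 × 20) = 0.3238 in.
Required leg w = t_e / 0.707 = 0.458 in → use 1/2 in.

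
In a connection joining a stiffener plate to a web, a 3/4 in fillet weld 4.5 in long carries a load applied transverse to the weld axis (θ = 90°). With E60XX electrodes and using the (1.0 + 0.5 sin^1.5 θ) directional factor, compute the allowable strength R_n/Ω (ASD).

E60XX → F_EXX = 60 ksi.
t_e = 0.707 × 0.75 = 0.5302 in; A_we = 0.5302 × 4.5 = 2.386 in².
Directional factor: 1.0 + 0.5 sin^1.5(90°) = 1.5.
F_nw = 0.6 × 60 × 1.5 = 54 ksi.
R_n/Ω = (54 × 2.386) / 2.0 = 64.43 kips.

R_n/Ω ≈ 64.4 kips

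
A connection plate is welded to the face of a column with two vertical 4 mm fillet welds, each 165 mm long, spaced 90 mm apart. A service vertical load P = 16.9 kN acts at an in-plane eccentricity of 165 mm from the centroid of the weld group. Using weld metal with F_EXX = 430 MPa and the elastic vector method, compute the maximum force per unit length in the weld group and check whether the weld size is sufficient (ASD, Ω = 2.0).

Total weld length L_w = 330 mm. Treat welds as unit-width lines.
Polar moment about centroid: J = 2[d³/12 + d(b/2)²] = 2[165³/12 + 165×45²] = 1417000 mm³.
Direct shear f_v = P/L_w = 16.9×10³ / 330 = 51.21 N/mm (vertical).
Torsion M = P·e = 16.9×10³ × 165 = 2788500 N·mm.
Critical point at (x, y) = (45, 82.5) from centroid. f_tx = M·y/J = 162.4 N/mm; f_ty = M·x/J = 88.56 N/mm.
Resultant f_max = √[f_tx² + (f_v + f_ty)²] = √[162.4² + (51.21 + 88.56)²] = 214.2 N/mm.
Capacity per unit length: r_n/Ω = (1/2.0) × 0.6 × 430 × (0.707 × 4) = 364.8 N/mm.
214.2 ≤ 364.8 → adequate.

f_max ≈ 214 N/mm; adequate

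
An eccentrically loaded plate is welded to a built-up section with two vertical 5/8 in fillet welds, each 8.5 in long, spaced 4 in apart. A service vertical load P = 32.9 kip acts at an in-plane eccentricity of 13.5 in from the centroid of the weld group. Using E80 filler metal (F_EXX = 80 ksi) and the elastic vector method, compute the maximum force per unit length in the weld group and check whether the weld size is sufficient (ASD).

f_max ≈ 13.2 kip/in; NOT adequate

Total weld length L_w = 17 in. Treat welds as unit-width lines.
Polar moment about centroid: J = 2[d³/12 + d(b/2)²] = 2[8.5³/12 + 8.5×2²] = 170.4 in³.
Direct shear f_v = P/L_w = 32.9 / 17 = 1.935 kip/in (vertical).
Torsion M = P·e = 32.9 × 13.5 = 444.15 kip·in.
Critical point at (x, y) = (2, 4.25) from centroid. f_tx = M·y/J = 11.08 kip/in; f_ty = M·x/J = 5.214 kip/in.
Resultant f_max = √[f_tx² + (f_v + f_ty)²] = √[11.08² + (1.935 + 5.214)²] = 13.19 kip/in.
Capacity per unit length: r_n/Ω = (1/2.0) × 0.6 × 80 × (0.707 × 0.625) = 10.6 kip/in.
13.19 > 10.6 → NOT adequate.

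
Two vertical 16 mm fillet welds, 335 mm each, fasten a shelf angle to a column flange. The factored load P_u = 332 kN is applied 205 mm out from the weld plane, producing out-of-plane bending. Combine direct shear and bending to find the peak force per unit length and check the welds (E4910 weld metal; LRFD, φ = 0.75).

E49XX → F_EXX = 490 MPa.
L_w = 2 × 335 = 670 mm; section modulus (unit throat) S = 2 × L²/6 = 37410 mm².
Direct shear f_v = P/L_w = 332×10³/670 = 495.5 N/mm.
Moment M = P × e = 332×10³ × 205 = 68060000 N·mm; bending f_b = M/S = 1819 N/mm.
f_max = √(f_v² + f_b²) = √(495.5² + 1819²) = 1886 N/mm.
φr_n = 0.75 × 0.6 × 490 × (0.707 × 16) = 2494 N/mm → adequate.

f_max ≈ 1890 N/mm; adequate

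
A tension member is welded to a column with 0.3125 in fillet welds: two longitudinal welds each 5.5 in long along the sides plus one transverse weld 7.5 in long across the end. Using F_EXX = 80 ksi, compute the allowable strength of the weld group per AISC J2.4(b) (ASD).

t_e = 0.707 × 0.3125 = 0.2209 in.
R_nwl = 0.6 × 80 × 0.2209 × 11 = 116.7 kips (longitudinal, 2 welds).
R_nwt = 0.6 × 80 × 0.2209 × 7.5 = 79.54 kips (transverse, base value).
(i) R_nwl + R_nwt = 196.2 kips; (ii) 0.85 R_nwl + 1.5 R_nwt = 218.5 kips.
R_n = max = 218.5 kips [governs: (ii)]; R_n/Ω = 109.2 kips.

R_n/Ω ≈ 109 kips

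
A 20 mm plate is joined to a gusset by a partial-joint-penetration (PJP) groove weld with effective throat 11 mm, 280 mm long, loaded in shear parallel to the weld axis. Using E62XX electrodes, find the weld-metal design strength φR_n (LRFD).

φR_n ≈ 859 kN

E62XX → F_EXX = 620 MPa.
Effective throat (given) t_e = 11 mm.
A_we = 11 × 280 = 3080 mm².
F_nw = 0.6 F_EXX = 372 MPa.
φR_n = 0.75 × 372 × 3080 × 10⁻³ = 859.3 kN.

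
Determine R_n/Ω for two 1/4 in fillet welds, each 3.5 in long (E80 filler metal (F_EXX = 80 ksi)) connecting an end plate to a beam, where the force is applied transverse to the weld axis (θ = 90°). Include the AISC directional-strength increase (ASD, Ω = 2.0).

R_n/Ω ≈ 44.5 kips

t_e = 0.707 × 0.25 = 0.1767 in; A_we = 0.1767 × 7 = 1.237 in².
Directional factor: 1.0 + 0.5 sin^1.5(90°) = 1.5.
F_nw = 0.6 × 80 × 1.5 = 72 ksi.
R_n/Ω = (72 × 1.237) / 2.0 = 44.54 kips.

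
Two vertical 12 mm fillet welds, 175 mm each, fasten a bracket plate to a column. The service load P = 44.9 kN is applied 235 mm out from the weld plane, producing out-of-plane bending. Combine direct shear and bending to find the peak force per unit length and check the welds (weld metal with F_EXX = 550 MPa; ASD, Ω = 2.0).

f_max ≈ 1040 N/mm; adequate

L_w = 2 × 175 = 350 mm; section modulus (unit throat) S = 2 × L²/6 = 10210 mm².
Direct shear f_v = P/L_w = 44.9×10³/350 = 128.3 N/mm.
Moment M = P × e = 44.9×10³ × 235 = 10552000 N·mm; bending f_b = M/S = 1034 N/mm.
f_max = √(f_v² + f_b²) = √(128.3² + 1034²) = 1042 N/mm.
r_n/Ω = (1/2.0) × 0.6 × 550 × (0.707 × 12) = 1400 N/mm → adequate.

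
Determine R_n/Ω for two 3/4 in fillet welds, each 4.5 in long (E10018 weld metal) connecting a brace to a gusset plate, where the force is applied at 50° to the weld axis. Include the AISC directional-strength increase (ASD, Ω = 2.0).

R_n/Ω ≈ 191 kip

E100XX → F_EXX = 100 ksi.
t_e = 0.707 × 0.75 = 0.5302 in; A_we = 0.5302 × 9 = 4.772 in².
Directional factor: 1.0 + 0.5 sin^1.5(50°) = 1.335.
F_nw = 0.6 × 100 × 1.335 = 80.11 ksi.
R_n/Ω = (80.11 × 4.772) / 2.0 = 191.2 kip.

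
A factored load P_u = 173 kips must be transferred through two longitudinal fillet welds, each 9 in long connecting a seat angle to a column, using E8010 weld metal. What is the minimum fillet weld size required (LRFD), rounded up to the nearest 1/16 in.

w = 7/16 in

E80XX → F_EXX = 80 ksi.
Total weld length L = 18 in.
Required throat t_e = P_u / (φ × 0.6 F_EXX × L) = 173 / (0.75 × 0.6 × 80 × 18) = 0.267 in.
Required leg w = t_e / 0.707 = 0.3776 in → use 7/16 in.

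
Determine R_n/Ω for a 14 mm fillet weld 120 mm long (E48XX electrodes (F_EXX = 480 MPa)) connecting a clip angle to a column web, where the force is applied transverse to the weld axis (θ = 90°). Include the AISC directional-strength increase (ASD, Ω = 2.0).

t_e = 0.707 × 14 = 9.898 mm; A_we = 9.898 × 120 = 1188 mm².
Directional factor: 1.0 + 0.5 sin^1.5(90°) = 1.5.
F_nw = 0.6 × 480 × 1.5 = 432 MPa.
R_n/Ω = (432 × 1188) / 2.0 × 10⁻³ = 256.6 kN.

R_n/Ω ≈ 257 kN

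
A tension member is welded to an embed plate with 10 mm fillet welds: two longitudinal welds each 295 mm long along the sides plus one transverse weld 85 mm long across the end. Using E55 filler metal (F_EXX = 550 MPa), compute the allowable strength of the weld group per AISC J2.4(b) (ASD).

R_n/Ω ≈ 787 kN

t_e = 0.707 × 10 = 7.07 mm.
R_nwl = 0.6 × 550 × 7.07 × 590 × 10⁻³ = 1377 kN (longitudinal, 2 welds).
R_nwt = 0.6 × 550 × 7.07 × 85 × 10⁻³ = 198.3 kN (transverse, base value).
(i) R_nwl + R_nwt = 1575 kN; (ii) 0.85 R_nwl + 1.5 R_nwt = 1468 kN.
R_n = max = 1575 kN [governs: (i)]; R_n/Ω = 787.4 kN.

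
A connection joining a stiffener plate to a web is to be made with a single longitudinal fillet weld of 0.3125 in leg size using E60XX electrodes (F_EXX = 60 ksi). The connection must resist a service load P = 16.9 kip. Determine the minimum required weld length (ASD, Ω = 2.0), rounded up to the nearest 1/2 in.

Throat t_e = 0.707 × 0.3125 = 0.2209 in.
r_n/Ω = (0.6 × 60 × 0.2209) / 2.0 = 3.977 kip/in.
L_req = P / (r_n/Ω) = 16.9 / 3.977 = 4.25 in total.
Round up → use L = 4.5 in.

L = 4.5 in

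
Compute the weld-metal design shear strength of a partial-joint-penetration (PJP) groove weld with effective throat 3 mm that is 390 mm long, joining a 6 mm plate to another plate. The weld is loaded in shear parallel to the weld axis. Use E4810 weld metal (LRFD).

E48XX → F_EXX = 480 MPa.
Effective throat (given) t_e = 3 mm.
A_we = 3 × 390 = 1170 mm².
F_nw = 0.6 F_EXX = 288 MPa.
φR_n = 0.75 × 288 × 1170 × 10⁻³ = 252.7 kN.

φR_n ≈ 253 kN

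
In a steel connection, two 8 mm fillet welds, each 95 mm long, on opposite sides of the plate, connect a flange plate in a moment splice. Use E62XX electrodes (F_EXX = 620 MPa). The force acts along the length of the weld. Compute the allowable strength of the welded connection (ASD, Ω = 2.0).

Effective throat t_e = 0.707 × 8 = 5.656 mm.
Total length L = 190 mm; A_we = 5.656 × 190 = 1075 mm².
F_nw = 0.6 F_EXX = 0.6 × 620 = 372 MPa.
R_n = 372 × 1075 × 10⁻³ = 399.8 kN; R_n/Ω = 399.8/2.0 = 199.9 kN.

R_n/Ω ≈ 200 kN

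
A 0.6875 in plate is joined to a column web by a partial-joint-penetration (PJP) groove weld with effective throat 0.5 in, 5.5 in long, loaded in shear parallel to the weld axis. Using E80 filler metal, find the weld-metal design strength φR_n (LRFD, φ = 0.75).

φR_n ≈ 99 kips

E80XX → F_EXX = 80 ksi.
Effective throat (given) t_e = 0.5 in.
A_we = 0.5 × 5.5 = 2.75 in².
F_nw = 0.6 F_EXX = 48 ksi.
φR_n = 0.75 × 48 × 2.75 = 99 kips.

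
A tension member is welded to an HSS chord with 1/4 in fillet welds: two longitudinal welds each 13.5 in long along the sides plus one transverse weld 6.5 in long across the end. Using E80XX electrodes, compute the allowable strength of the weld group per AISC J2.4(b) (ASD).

E80XX → F_EXX = 80 ksi.
t_e = 0.707 × 0.25 = 0.1767 in.
R_nwl = 0.6 × 80 × 0.1767 × 27 = 229.1 kips (longitudinal, 2 welds).
R_nwt = 0.6 × 80 × 0.1767 × 6.5 = 55.15 kips (transverse, base value).
(i) R_nwl + R_nwt = 284.2 kips; (ii) 0.85 R_nwl + 1.5 R_nwt = 277.4 kips.
R_n = max = 284.2 kips [governs: (i)]; R_n/Ω = 142.1 kips.

R_n/Ω ≈ 142 kips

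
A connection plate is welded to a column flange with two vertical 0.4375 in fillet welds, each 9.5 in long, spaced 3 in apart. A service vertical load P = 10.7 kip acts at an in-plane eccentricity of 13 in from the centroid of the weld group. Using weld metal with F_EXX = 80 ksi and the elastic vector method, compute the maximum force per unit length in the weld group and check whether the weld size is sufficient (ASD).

f_max ≈ 3.94 kip/in; adequate

Total weld length L_w = 19 in. Treat welds as unit-width lines.
Polar moment about centroid: J = 2[d³/12 + d(b/2)²] = 2[9.5³/12 + 9.5×1.5²] = 185.6 in³.
Direct shear f_v = P/L_w = 10.7 / 19 = 0.5632 kip/in (vertical).
Torsion M = P·e = 10.7 × 13 = 139.1 kip·in.
Critical point at (x, y) = (1.5, 4.75) from centroid. f_tx = M·y/J = 3.559 kip/in; f_ty = M·x/J = 1.124 kip/in.
Resultant f_max = √[f_tx² + (f_v + f_ty)²] = √[3.559² + (0.5632 + 1.124)²] = 3.939 kip/in.
Capacity per unit length: r_n/Ω = (1/2.0) × 0.6 × 80 × (0.707 × 0.4375) = 7.423 kip/in.
3.939 ≤ 7.423 → adequate.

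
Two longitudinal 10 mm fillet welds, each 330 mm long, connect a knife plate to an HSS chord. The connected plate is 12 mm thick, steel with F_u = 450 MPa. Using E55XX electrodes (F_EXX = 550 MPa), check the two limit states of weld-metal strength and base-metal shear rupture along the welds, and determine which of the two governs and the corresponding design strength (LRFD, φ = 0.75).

φR_n ≈ 1150 kN (weld metal governs)

t_e = 0.707 × 10 = 7.07 mm; L = 660 mm.
Weld metal: φR_n = 0.75 × 0.6 × 550 × 7.07 × 660 × 10⁻³ = 1155 kN.
Base metal (shear rupture): φR_n = 0.75 × 0.6 × 450 × 12 × 660 × 10⁻³ = 1604 kN.
Governing: weld metal.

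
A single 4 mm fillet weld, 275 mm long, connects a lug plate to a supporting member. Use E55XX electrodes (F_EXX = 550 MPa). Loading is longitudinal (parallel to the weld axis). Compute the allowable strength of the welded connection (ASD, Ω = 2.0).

Effective throat t_e = 0.707 × 4 = 2.828 mm.
Total length L = 275 mm; A_we = 2.828 × 275 = 777.7 mm².
F_nw = 0.6 F_EXX = 0.6 × 550 = 330 MPa.
R_n = 330 × 777.7 × 10⁻³ = 256.6 kN; R_n/Ω = 256.6/2.0 = 128.3 kN.

R_n/Ω ≈ 128 kN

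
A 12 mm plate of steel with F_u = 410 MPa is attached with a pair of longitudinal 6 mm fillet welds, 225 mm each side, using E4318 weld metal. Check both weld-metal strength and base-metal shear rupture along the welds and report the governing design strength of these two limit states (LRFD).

E43XX → F_EXX = 430 MPa.
t_e = 0.707 × 6 = 4.242 mm; L = 450 mm.
Weld metal: φR_n = 0.75 × 0.6 × 430 × 4.242 × 450 × 10⁻³ = 369.4 kN.
Base metal (shear rupture): φR_n = 0.75 × 0.6 × 410 × 12 × 450 × 10⁻³ = 996.3 kN.
Governing: weld metal.

φR_n ≈ 369 kN (weld metal governs)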